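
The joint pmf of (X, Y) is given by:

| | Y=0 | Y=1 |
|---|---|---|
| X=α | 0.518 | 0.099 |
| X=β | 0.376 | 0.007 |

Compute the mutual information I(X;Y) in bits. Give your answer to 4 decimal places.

0.0453 bits

Marginals: p(X) = (0.6170, 0.3830), p(Y) = (0.8940, 0.1060).
I(X;Y) = Σ p(x,y)·log₂[p(x,y)/(p(x)p(y))].
  (α,0): 0.518·log₂(0.9391) = -0.04696
  (α,1): 0.099·log₂(1.5137) = 0.05921
  (β,0): 0.376·log₂(1.0981) = 0.05078
  (β,1): 0.007·log₂(0.1724) = -0.01775
Sum = 0.0453 bits.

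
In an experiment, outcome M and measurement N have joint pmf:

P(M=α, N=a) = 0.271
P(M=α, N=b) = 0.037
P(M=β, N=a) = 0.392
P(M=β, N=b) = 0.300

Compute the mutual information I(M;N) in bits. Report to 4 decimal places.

0.0756 bits

Marginals: p(M) = (0.3080, 0.6920), p(N) = (0.6630, 0.3370).
I(M;N) = H(M) + H(N) − H(M,N).
H(M) = 0.8909, H(N) = 0.9219, H(M,N) = 1.7372.
I(M;N) = 0.8909 + 0.9219 − 1.7372 = 0.0756 bits.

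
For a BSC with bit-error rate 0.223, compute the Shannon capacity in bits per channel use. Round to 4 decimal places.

Binary symmetric channel: C = 1 − h₂(ε) where h₂ is the binary entropy function.
h₂(0.223) = −0.223·log₂0.223 − 0.777·log₂0.777 = 0.7656.
C = 1 − 0.7656 = 0.2344 bits per channel use.

0.2344 bits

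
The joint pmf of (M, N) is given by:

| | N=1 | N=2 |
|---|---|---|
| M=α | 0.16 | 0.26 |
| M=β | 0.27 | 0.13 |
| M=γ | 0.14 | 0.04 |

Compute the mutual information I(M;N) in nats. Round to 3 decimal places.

Marginals: p(M) = (0.4200, 0.4000, 0.1800), p(N) = (0.5700, 0.4300).
I(M;N) = Σ p(x,y)·ln[p(x,y)/(p(x)p(y))].
  (α,1): 0.16·ln(0.6683) = -0.0645
  (α,2): 0.26·ln(1.4396) = 0.0947
  (β,1): 0.27·ln(1.1842) = 0.0457
  (β,2): 0.13·ln(0.7558) = -0.0364
  (γ,1): 0.14·ln(1.3645) = 0.0435
  (γ,2): 0.04·ln(0.5168) = -0.0264
Sum = 0.057 nats.

0.057 nats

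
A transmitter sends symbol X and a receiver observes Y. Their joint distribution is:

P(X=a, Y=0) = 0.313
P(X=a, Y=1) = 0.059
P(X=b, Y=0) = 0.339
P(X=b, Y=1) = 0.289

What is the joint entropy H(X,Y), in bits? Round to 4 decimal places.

1.8120 bits

H(X,Y) = −Σ p(x,y)·log₂ p(x,y) over all 4 cells.
  cell (a,0): −0.313·log₂0.313 = 0.52451
  cell (a,1): −0.059·log₂0.059 = 0.24091
  cell (b,0): −0.339·log₂0.339 = 0.52906
  cell (b,1): −0.289·log₂0.289 = 0.51756
Sum = 1.8120 bits.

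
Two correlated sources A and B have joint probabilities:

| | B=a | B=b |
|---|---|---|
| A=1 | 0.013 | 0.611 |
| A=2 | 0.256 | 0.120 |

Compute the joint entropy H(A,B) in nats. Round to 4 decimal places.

0.9607 nats

H(A,B) = −Σ p(x,y)·ln p(x,y) over all 4 cells.
  cell (1,a): −0.013·ln0.013 = 0.05646
  cell (1,b): −0.611·ln0.611 = 0.30101
  cell (2,a): −0.256·ln0.256 = 0.34882
  cell (2,b): −0.120·ln0.120 = 0.25443
Sum = 0.9607 nats.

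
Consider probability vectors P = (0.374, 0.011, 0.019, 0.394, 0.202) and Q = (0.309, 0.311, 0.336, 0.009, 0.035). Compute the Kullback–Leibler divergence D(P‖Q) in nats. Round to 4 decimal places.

1.8231 nats

D(P‖Q) = Σ p·ln(p/q).
  0.374·ln(0.374/0.309) = 0.07140
  0.011·ln(0.011/0.311) = -0.03676
  0.019·ln(0.019/0.336) = -0.05458
  0.394·ln(0.394/0.009) = 1.48898
  0.202·ln(0.202/0.035) = 0.35409
D(P‖Q) = 1.8231 nats.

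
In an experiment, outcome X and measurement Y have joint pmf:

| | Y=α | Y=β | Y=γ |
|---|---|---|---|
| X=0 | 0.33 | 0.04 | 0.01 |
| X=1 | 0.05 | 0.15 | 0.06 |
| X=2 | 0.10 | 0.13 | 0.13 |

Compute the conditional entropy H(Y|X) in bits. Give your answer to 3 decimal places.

Chain rule: H(Y|X) = H(X,Y) − H(X).
Marginals: p(X) = (0.3800, 0.2600, 0.3600), p(Y) = (0.4800, 0.3200, 0.2000).
H(X,Y) = 2.7477 bits; H(X) = 1.5664 bits.
H(Y|X) = 2.7477 − 1.5664 = 1.181 bits.

1.181 bits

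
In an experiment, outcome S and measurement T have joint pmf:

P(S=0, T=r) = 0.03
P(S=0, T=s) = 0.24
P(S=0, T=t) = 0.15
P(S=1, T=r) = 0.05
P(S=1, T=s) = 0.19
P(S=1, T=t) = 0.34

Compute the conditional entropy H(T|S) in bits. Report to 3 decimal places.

1.275 bits

Chain rule: H(T|S) = H(S,T) − H(S).
Marginals: p(S) = (0.4200, 0.5800), p(T) = (0.0800, 0.4300, 0.4900).
H(S,T) = 2.2569 bits; H(S) = 0.9815 bits.
H(T|S) = 2.2569 − 0.9815 = 1.275 bits.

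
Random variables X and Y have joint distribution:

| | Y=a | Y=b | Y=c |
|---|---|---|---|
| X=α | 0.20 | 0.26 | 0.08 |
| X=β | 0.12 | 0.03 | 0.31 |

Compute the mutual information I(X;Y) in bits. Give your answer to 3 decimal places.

0.265 bits

Marginals: p(X) = (0.5400, 0.4600), p(Y) = (0.3200, 0.2900, 0.3900).
I(X;Y) = H(X) + H(Y) − H(X,Y).
H(X) = 0.9954, H(Y) = 1.5737, H(X,Y) = 2.3038.
I(X;Y) = 0.9954 + 1.5737 − 2.3038 = 0.265 bits.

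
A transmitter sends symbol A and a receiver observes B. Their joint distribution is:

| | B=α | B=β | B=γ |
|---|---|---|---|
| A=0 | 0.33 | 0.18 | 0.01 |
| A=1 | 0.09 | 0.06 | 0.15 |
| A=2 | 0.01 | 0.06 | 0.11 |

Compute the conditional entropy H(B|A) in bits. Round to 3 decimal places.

Marginals: p(A) = (0.5200, 0.3000, 0.1800), p(B) = (0.4300, 0.3000, 0.2700).
H(B|A) = Σ p(A) · H(B|A=·).
  A=0: p=0.5200, H(B|A=0) = 1.0558
  A=1: p=0.3000, H(B|A=1) = 1.4855
  A=2: p=0.1800, H(B|A=2) = 1.1942
Weighted sum = 1.210 bits.

1.210 bits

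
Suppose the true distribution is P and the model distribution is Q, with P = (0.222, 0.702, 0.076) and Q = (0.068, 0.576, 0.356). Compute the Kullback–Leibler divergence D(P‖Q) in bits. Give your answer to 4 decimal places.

0.4100 bits

D(P‖Q) = Σ p·log₂(p/q).
  0.222·log₂(0.222/0.068) = 0.37894
  0.702·log₂(0.702/0.576) = 0.20035
  0.076·log₂(0.076/0.356) = -0.16931
D(P‖Q) = 0.4100 bits.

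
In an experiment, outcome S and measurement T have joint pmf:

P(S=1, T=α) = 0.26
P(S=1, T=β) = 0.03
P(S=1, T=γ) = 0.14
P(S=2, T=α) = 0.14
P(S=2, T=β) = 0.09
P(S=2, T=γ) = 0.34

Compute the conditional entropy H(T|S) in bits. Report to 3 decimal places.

1.307 bits

Marginals: p(S) = (0.4300, 0.5700), p(T) = (0.4000, 0.1200, 0.4800).
H(T|S) = Σ p(S) · H(T|S=·).
  S=1: p=0.4300, H(T|S=1) = 1.2340
  S=2: p=0.5700, H(T|S=2) = 1.3626
Weighted sum = 1.307 bits.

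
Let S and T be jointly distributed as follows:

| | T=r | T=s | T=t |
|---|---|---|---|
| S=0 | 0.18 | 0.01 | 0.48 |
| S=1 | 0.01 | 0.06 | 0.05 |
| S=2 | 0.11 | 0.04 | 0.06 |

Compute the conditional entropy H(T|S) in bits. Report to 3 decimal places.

Chain rule: H(T|S) = H(S,T) − H(S).
Marginals: p(S) = (0.6700, 0.1200, 0.2100), p(T) = (0.3000, 0.1100, 0.5900).
H(S,T) = 2.3257 bits; H(S) = 1.2270 bits.
H(T|S) = 2.3257 − 1.2270 = 1.099 bits.

1.099 bits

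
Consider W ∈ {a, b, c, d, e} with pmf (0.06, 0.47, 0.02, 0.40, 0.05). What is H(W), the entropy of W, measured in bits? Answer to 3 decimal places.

H(W) = −Σ p·log₂ p.
  −(0.06)·log₂(0.06) = 0.2435
  −(0.47)·log₂(0.47) = 0.5120
  −(0.02)·log₂(0.02) = 0.1129
  −(0.40)·log₂(0.40) = 0.5288
  −(0.05)·log₂(0.05) = 0.2161
Sum: 0.2435 + 0.5120 + 0.1129 + 0.5288 + 0.2161 = 1.613 bits.

1.613 bits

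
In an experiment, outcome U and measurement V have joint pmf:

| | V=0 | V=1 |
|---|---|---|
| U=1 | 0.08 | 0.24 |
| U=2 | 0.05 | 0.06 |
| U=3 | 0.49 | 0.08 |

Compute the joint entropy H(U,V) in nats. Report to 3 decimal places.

H(U,V) = −Σ p(x,y)·ln p(x,y) over all 6 cells.
  cell (1,0): −0.08·ln0.08 = 0.2021
  cell (1,1): −0.24·ln0.24 = 0.3425
  cell (2,0): −0.05·ln0.05 = 0.1498
  cell (2,1): −0.06·ln0.06 = 0.1688
  cell (3,0): −0.49·ln0.49 = 0.3495
  cell (3,1): −0.08·ln0.08 = 0.2021
Sum = 1.415 nats.

1.415 nats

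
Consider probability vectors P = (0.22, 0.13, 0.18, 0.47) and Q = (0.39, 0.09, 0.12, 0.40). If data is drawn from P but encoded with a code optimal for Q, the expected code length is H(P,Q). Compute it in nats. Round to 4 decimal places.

1.3325 nats

H(P,Q) = −Σ p·ln q.
  −0.22·ln(0.39) = 0.20715
  −0.13·ln(0.09) = 0.31303
  −0.18·ln(0.12) = 0.38165
  −0.47·ln(0.40) = 0.43066
H(P,Q) = 1.3325 nats.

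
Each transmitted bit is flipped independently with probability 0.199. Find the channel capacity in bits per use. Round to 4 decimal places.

0.2801 bits

Binary symmetric channel: C = 1 − h₂(ε) where h₂ is the binary entropy function.
h₂(0.199) = −0.199·log₂0.199 − 0.801·log₂0.801 = 0.7199.
C = 1 − 0.7199 = 0.2801 bits per channel use.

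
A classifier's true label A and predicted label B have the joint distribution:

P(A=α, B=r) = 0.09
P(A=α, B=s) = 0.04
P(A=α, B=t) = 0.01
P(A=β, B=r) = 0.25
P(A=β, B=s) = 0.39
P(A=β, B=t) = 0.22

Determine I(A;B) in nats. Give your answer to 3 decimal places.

0.034 nats

Marginals: p(A) = (0.1400, 0.8600), p(B) = (0.3400, 0.4300, 0.2300).
I(A;B) = Σ p(x,y)·ln[p(x,y)/(p(x)p(y))].
  (α,r): 0.09·ln(1.8908) = 0.0573
  (α,s): 0.04·ln(0.6645) = -0.0164
  (α,t): 0.01·ln(0.3106) = -0.0117
  (β,r): 0.25·ln(0.8550) = -0.0392
  (β,s): 0.39·ln(1.0546) = 0.0207
  (β,t): 0.22·ln(1.1122) = 0.0234
Sum = 0.034 nats.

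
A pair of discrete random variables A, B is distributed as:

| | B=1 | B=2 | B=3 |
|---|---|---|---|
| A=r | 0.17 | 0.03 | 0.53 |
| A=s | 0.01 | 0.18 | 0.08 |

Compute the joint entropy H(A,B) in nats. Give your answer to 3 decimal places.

1.300 nats

H(A,B) = −Σ p(x,y)·ln p(x,y) over all 6 cells.
  cell (r,1): −0.17·ln0.17 = 0.3012
  cell (r,2): −0.03·ln0.03 = 0.1052
  cell (r,3): −0.53·ln0.53 = 0.3365
  cell (s,1): −0.01·ln0.01 = 0.0461
  cell (s,2): −0.18·ln0.18 = 0.3087
  cell (s,3): −0.08·ln0.08 = 0.2021
Sum = 1.300 nats.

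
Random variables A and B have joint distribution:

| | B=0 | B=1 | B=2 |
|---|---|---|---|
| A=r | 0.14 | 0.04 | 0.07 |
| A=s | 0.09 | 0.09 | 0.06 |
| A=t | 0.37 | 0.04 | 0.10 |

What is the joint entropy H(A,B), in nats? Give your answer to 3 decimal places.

H(A,B) = −Σ p(x,y)·ln p(x,y) over all 9 cells.
  cell (r,0): −0.14·ln0.14 = 0.2753
  cell (r,1): −0.04·ln0.04 = 0.1288
  cell (r,2): −0.07·ln0.07 = 0.1861
  cell (s,0): −0.09·ln0.09 = 0.2167
  cell (s,1): −0.09·ln0.09 = 0.2167
  cell (s,2): −0.06·ln0.06 = 0.1688
  cell (t,0): −0.37·ln0.37 = 0.3679
  cell (t,1): −0.04·ln0.04 = 0.1288
  cell (t,2): −0.10·ln0.10 = 0.2303
Sum = 1.919 nats.

1.919 nats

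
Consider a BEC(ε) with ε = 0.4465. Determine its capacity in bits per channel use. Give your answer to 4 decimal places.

Binary erasure channel: capacity C = 1 − ε.
C = 1 − 0.4465 = 0.5535 bits per channel use.

0.5535 bits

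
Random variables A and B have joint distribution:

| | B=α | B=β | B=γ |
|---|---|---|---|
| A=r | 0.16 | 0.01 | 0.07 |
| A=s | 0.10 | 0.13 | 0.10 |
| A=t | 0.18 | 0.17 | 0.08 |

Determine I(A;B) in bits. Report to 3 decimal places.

0.114 bits

Marginals: p(A) = (0.2400, 0.3300, 0.4300), p(B) = (0.4400, 0.3100, 0.2500).
I(A;B) = H(A) + H(B) − H(A,B).
H(A) = 1.5455, H(B) = 1.5449, H(A,B) = 2.9764.
I(A;B) = 1.5455 + 1.5449 − 2.9764 = 0.114 bits.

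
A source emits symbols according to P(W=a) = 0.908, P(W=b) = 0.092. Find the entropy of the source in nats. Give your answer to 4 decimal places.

H(W) = −Σ p·ln p.
  −(0.908)·ln(0.908) = 0.08763
  −(0.092)·ln(0.092) = 0.21951
Sum: 0.08763 + 0.21951 = 0.3071 nats.

0.3071 nats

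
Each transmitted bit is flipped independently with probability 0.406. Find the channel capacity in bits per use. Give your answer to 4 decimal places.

Binary symmetric channel: C = 1 − h₂(ε) where h₂ is the binary entropy function.
h₂(0.406) = −0.406·log₂0.406 − 0.594·log₂0.594 = 0.9744.
C = 1 − 0.9744 = 0.0256 bits per channel use.

0.0256 bits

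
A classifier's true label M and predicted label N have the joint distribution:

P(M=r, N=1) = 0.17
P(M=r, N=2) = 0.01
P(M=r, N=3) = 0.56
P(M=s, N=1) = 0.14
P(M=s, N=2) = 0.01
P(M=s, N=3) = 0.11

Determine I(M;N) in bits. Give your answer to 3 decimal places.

0.067 bits

Marginals: p(M) = (0.7400, 0.2600), p(N) = (0.3100, 0.0200, 0.6700).
I(M;N) = Σ p(x,y)·log₂[p(x,y)/(p(x)p(y))].
  (r,1): 0.17·log₂(0.7411) = -0.0735
  (r,2): 0.01·log₂(0.6757) = -0.0057
  (r,3): 0.56·log₂(1.1295) = 0.0984
  (s,1): 0.14·log₂(1.7370) = 0.1115
  (s,2): 0.01·log₂(1.9231) = 0.0094
  (s,3): 0.11·log₂(0.6315) = -0.0730
Sum = 0.067 bits.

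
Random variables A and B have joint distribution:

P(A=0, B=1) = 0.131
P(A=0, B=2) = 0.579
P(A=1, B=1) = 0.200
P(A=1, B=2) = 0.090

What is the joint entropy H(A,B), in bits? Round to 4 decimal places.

H(A,B) = −Σ p(x,y)·log₂ p(x,y) over all 4 cells.
  cell (0,1): −0.131·log₂0.131 = 0.38414
  cell (0,2): −0.579·log₂0.579 = 0.45646
  cell (1,1): −0.200·log₂0.200 = 0.46439
  cell (1,2): −0.090·log₂0.090 = 0.31265
Sum = 1.6176 bits.

1.6176 bits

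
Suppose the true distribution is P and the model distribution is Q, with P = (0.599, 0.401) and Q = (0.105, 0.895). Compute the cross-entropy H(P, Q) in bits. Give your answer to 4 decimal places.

H(P,Q) = −Σ p·log₂ q.
  −0.599·log₂(0.105) = 1.94767
  −0.401·log₂(0.895) = 0.06418
H(P,Q) = 2.0118 bits.

2.0118 bits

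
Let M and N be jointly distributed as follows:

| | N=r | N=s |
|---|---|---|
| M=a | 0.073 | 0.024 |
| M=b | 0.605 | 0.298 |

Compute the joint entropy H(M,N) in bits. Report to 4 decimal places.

1.3639 bits

H(M,N) = −Σ p(x,y)·log₂ p(x,y) over all 4 cells.
  cell (a,r): −0.073·log₂0.073 = 0.27565
  cell (a,s): −0.024·log₂0.024 = 0.12914
  cell (b,r): −0.605·log₂0.605 = 0.43862
  cell (b,s): −0.298·log₂0.298 = 0.52049
Sum = 1.3639 bits.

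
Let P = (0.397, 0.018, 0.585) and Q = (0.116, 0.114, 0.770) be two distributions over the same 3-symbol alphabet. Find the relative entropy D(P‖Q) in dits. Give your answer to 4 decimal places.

0.1279 dits

D(P‖Q) = Σ p·log₁₀(p/q).
  0.397·log₁₀(0.397/0.116) = 0.21213
  0.018·log₁₀(0.018/0.114) = -0.01443
  0.585·log₁₀(0.585/0.770) = -0.06981
D(P‖Q) = 0.1279 dits.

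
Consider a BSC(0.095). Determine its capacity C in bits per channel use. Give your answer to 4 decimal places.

0.5471 bits

Binary symmetric channel: C = 1 − h₂(ε) where h₂ is the binary entropy function.
h₂(0.095) = −0.095·log₂0.095 − 0.905·log₂0.905 = 0.4529.
C = 1 − 0.4529 = 0.5471 bits per channel use.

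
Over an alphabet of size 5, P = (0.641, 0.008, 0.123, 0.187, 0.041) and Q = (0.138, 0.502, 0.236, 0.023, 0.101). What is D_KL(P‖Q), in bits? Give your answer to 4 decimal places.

D(P‖Q) = Σ p·log₂(p/q).
  0.641·log₂(0.641/0.138) = 1.42024
  0.008·log₂(0.008/0.502) = -0.04777
  0.123·log₂(0.123/0.236) = -0.11564
  0.187·log₂(0.187/0.023) = 0.56536
  0.041·log₂(0.041/0.101) = -0.05333
D(P‖Q) = 1.7689 bits.

1.7689 bits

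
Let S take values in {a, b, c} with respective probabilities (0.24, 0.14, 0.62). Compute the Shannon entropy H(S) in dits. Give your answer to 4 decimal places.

H(S) = −Σ p·log₁₀ p.
  −(0.24)·log₁₀(0.24) = 0.14875
  −(0.14)·log₁₀(0.14) = 0.11954
  −(0.62)·log₁₀(0.62) = 0.12872
Sum: 0.14875 + 0.11954 + 0.12872 = 0.3970 dits.

0.3970 dits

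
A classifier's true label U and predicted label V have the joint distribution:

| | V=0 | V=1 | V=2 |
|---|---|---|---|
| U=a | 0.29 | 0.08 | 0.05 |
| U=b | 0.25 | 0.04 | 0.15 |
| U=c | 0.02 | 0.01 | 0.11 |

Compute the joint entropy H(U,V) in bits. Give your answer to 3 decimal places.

2.651 bits

H(U,V) = −Σ p(x,y)·log₂ p(x,y) over all 9 cells.
  cell (a,0): −0.29·log₂0.29 = 0.5179
  cell (a,1): −0.08·log₂0.08 = 0.2915
  cell (a,2): −0.05·log₂0.05 = 0.2161
  cell (b,0): −0.25·log₂0.25 = 0.5000
  cell (b,1): −0.04·log₂0.04 = 0.1858
  cell (b,2): −0.15·log₂0.15 = 0.4105
  cell (c,0): −0.02·log₂0.02 = 0.1129
  cell (c,1): −0.01·log₂0.01 = 0.0664
  cell (c,2): −0.11·log₂0.11 = 0.3503
Sum = 2.651 bits.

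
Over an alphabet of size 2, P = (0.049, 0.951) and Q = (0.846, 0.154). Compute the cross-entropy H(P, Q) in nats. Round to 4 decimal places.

1.7873 nats

H(P,Q) = −Σ p·ln q.
  −0.049·ln(0.846) = 0.00819
  −0.951·ln(0.154) = 1.77913
H(P,Q) = 1.7873 nats.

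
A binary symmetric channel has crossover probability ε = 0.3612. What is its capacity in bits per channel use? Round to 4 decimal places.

0.0563 bits

Binary symmetric channel: C = 1 − h₂(ε) where h₂ is the binary entropy function.
h₂(0.3612) = −0.3612·log₂0.3612 − 0.6388·log₂0.6388 = 0.9437.
C = 1 − 0.9437 = 0.0563 bits per channel use.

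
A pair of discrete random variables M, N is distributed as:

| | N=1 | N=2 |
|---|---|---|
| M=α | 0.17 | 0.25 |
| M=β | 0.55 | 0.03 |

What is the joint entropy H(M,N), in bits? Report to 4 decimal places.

1.5607 bits

H(M,N) = −Σ p(x,y)·log₂ p(x,y) over all 4 cells.
  cell (α,1): −0.17·log₂0.17 = 0.43459
  cell (α,2): −0.25·log₂0.25 = 0.50000
  cell (β,1): −0.55·log₂0.55 = 0.47437
  cell (β,2): −0.03·log₂0.03 = 0.15177
Sum = 1.5607 bits.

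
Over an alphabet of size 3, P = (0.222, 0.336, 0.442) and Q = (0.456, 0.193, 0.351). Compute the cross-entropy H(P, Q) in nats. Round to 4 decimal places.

H(P,Q) = −Σ p·ln q.
  −0.222·ln(0.456) = 0.17433
  −0.336·ln(0.193) = 0.55274
  −0.442·ln(0.351) = 0.46276
H(P,Q) = 1.1898 nats.

1.1898 nats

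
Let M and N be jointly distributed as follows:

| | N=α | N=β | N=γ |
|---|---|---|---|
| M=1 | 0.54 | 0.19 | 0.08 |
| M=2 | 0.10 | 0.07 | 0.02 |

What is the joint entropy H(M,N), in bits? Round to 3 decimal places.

1.940 bits

H(M,N) = −Σ p(x,y)·log₂ p(x,y) over all 6 cells.
  cell (1,α): −0.54·log₂0.54 = 0.4800
  cell (1,β): −0.19·log₂0.19 = 0.4552
  cell (1,γ): −0.08·log₂0.08 = 0.2915
  cell (2,α): −0.10·log₂0.10 = 0.3322
  cell (2,β): −0.07·log₂0.07 = 0.2686
  cell (2,γ): −0.02·log₂0.02 = 0.1129
Sum = 1.940 bits.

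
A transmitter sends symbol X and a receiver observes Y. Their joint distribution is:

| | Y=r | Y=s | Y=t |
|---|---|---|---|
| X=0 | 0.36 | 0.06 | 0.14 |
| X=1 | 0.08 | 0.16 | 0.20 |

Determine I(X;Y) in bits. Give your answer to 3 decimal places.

Marginals: p(X) = (0.5600, 0.4400), p(Y) = (0.4400, 0.2200, 0.3400).
I(X;Y) = H(X) + H(Y) − H(X,Y).
H(X) = 0.9896, H(Y) = 1.5309, H(X,Y) = 2.3502.
I(X;Y) = 0.9896 + 1.5309 − 2.3502 = 0.170 bits.

0.170 bits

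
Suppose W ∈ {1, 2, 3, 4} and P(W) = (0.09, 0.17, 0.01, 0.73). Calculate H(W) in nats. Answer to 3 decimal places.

0.794 nats

H(W) = −Σ p·ln p.
  −(0.09)·ln(0.09) = 0.2167
  −(0.17)·ln(0.17) = 0.3012
  −(0.01)·ln(0.01) = 0.0461
  −(0.73)·ln(0.73) = 0.2297
Sum: 0.2167 + 0.3012 + 0.0461 + 0.2297 = 0.794 nats.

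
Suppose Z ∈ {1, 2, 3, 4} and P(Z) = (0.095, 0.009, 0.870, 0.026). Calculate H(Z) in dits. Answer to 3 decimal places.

H(Z) = −Σ p·log₁₀ p.
  −(0.095)·log₁₀(0.095) = 0.0971
  −(0.009)·log₁₀(0.009) = 0.0184
  −(0.870)·log₁₀(0.870) = 0.0526
  −(0.026)·log₁₀(0.026) = 0.0412
Sum: 0.0971 + 0.0184 + 0.0526 + 0.0412 = 0.209 dits.

0.209 dits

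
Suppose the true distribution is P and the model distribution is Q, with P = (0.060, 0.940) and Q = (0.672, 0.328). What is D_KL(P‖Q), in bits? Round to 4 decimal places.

1.2187 bits

D(P‖Q) = Σ p·log₂(p/q).
  0.060·log₂(0.060/0.672) = -0.20913
  0.940·log₂(0.940/0.328) = 1.42783
D(P‖Q) = 1.2187 bits.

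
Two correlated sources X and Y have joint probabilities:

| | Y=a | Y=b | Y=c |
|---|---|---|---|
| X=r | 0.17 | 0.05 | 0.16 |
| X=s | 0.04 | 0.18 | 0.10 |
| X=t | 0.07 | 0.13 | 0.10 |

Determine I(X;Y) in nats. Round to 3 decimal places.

Marginals: p(X) = (0.3800, 0.3200, 0.3000), p(Y) = (0.2800, 0.3600, 0.3600).
I(X;Y) = Σ p(x,y)·ln[p(x,y)/(p(x)p(y))].
  (r,a): 0.17·ln(1.5977) = 0.0797
  (r,b): 0.05·ln(0.3655) = -0.0503
  (r,c): 0.16·ln(1.1696) = 0.0251
  (s,a): 0.04·ln(0.4464) = -0.0323
  (s,b): 0.18·ln(1.5625) = 0.0803
  (s,c): 0.10·ln(0.8681) = -0.0141
  (t,a): 0.07·ln(0.8333) = -0.0128
  (t,b): 0.13·ln(1.2037) = 0.0241
  (t,c): 0.10·ln(0.9259) = -0.0077
Sum = 0.092 nats.

0.092 nats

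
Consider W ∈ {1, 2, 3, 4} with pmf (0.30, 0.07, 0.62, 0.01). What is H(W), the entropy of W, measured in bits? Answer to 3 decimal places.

H(W) = −Σ p·log₂ p.
  −(0.30)·log₂(0.30) = 0.5211
  −(0.07)·log₂(0.07) = 0.2686
  −(0.62)·log₂(0.62) = 0.4276
  −(0.01)·log₂(0.01) = 0.0664
Sum: 0.5211 + 0.2686 + 0.4276 + 0.0664 = 1.284 bits.

1.284 bits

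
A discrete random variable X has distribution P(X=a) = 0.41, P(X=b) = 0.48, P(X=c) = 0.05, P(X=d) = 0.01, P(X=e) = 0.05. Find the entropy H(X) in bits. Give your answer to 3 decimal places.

1.534 bits

H(X) = −Σ p·log₂ p.
  −(0.41)·log₂(0.41) = 0.5274
  −(0.48)·log₂(0.48) = 0.5083
  −(0.05)·log₂(0.05) = 0.2161
  −(0.01)·log₂(0.01) = 0.0664
  −(0.05)·log₂(0.05) = 0.2161
Sum: 0.5274 + 0.5083 + 0.2161 + 0.0664 + 0.2161 = 1.534 bits.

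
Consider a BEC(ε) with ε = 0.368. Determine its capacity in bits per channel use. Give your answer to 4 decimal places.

Binary erasure channel: capacity C = 1 − ε.
C = 1 − 0.368 = 0.6320 bits per channel use.

0.6320 bits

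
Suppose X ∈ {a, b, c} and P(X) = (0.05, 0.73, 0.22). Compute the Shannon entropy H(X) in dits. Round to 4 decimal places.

H(X) = −Σ p·log₁₀ p.
  −(0.05)·log₁₀(0.05) = 0.06505
  −(0.73)·log₁₀(0.73) = 0.09977
  −(0.22)·log₁₀(0.22) = 0.14467
Sum: 0.06505 + 0.09977 + 0.14467 = 0.3095 dits.

0.3095 dits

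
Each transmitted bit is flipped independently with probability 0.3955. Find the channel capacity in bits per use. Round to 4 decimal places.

0.0317 bits

Binary symmetric channel: C = 1 − h₂(ε) where h₂ is the binary entropy function.
h₂(0.3955) = −0.3955·log₂0.3955 − 0.6045·log₂0.6045 = 0.9683.
C = 1 − 0.9683 = 0.0317 bits per channel use.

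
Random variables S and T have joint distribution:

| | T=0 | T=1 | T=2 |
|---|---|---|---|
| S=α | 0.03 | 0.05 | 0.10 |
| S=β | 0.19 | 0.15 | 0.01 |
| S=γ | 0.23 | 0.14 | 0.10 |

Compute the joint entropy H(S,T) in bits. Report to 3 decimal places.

H(S,T) = −Σ p(x,y)·log₂ p(x,y) over all 9 cells.
  cell (α,0): −0.03·log₂0.03 = 0.1518
  cell (α,1): −0.05·log₂0.05 = 0.2161
  cell (α,2): −0.10·log₂0.10 = 0.3322
  cell (β,0): −0.19·log₂0.19 = 0.4552
  cell (β,1): −0.15·log₂0.15 = 0.4105
  cell (β,2): −0.01·log₂0.01 = 0.0664
  cell (γ,0): −0.23·log₂0.23 = 0.4877
  cell (γ,1): −0.14·log₂0.14 = 0.3971
  cell (γ,2): −0.10·log₂0.10 = 0.3322
Sum = 2.849 bits.

2.849 bits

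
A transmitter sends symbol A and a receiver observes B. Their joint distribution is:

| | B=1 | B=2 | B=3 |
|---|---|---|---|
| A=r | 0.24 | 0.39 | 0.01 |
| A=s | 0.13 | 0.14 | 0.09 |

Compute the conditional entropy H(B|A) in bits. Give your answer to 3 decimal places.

Chain rule: H(B|A) = H(A,B) − H(A).
Marginals: p(A) = (0.6400, 0.3600), p(B) = (0.3700, 0.5300, 0.1000).
H(A,B) = 2.1828 bits; H(A) = 0.9427 bits.
H(B|A) = 2.1828 − 0.9427 = 1.240 bits.

1.240 bits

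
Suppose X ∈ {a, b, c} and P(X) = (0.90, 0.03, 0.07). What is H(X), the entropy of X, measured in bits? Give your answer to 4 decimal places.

0.5571 bits

H(X) = −Σ p·log₂ p.
  −(0.90)·log₂(0.90) = 0.13680
  −(0.03)·log₂(0.03) = 0.15177
  −(0.07)·log₂(0.07) = 0.26856
Sum: 0.13680 + 0.15177 + 0.26856 = 0.5571 bits.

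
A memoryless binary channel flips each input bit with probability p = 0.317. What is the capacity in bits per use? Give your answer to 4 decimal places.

0.0989 bits

Binary symmetric channel: C = 1 − h₂(ε) where h₂ is the binary entropy function.
h₂(0.317) = −0.317·log₂0.317 − 0.683·log₂0.683 = 0.9011.
C = 1 − 0.9011 = 0.0989 bits per channel use.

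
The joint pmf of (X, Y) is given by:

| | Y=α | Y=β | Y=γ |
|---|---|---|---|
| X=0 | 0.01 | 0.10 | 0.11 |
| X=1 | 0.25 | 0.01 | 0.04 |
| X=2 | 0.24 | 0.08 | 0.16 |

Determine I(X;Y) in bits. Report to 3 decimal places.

Marginals: p(X) = (0.2200, 0.3000, 0.4800), p(Y) = (0.5000, 0.1900, 0.3100).
I(X;Y) = H(X) + H(Y) − H(X,Y).
H(X) = 1.5099, H(Y) = 1.4790, H(X,Y) = 2.7098.
I(X;Y) = 1.5099 + 1.4790 − 2.7098 = 0.279 bits.

0.279 bits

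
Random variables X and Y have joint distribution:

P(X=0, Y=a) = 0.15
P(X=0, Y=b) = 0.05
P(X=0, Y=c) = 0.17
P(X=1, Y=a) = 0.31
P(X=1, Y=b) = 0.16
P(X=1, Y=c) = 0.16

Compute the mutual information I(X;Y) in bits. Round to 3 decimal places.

Marginals: p(X) = (0.3700, 0.6300), p(Y) = (0.4600, 0.2100, 0.3300).
I(X;Y) = H(X) + H(Y) − H(X,Y).
H(X) = 0.9507, H(Y) = 1.5160, H(X,Y) = 2.4311.
I(X;Y) = 0.9507 + 1.5160 − 2.4311 = 0.036 bits.

0.036 bits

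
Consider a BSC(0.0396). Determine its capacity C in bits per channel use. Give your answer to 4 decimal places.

0.7595 bits

Binary symmetric channel: C = 1 − h₂(ε) where h₂ is the binary entropy function.
h₂(0.0396) = −0.0396·log₂0.0396 − 0.9604·log₂0.9604 = 0.2405.
C = 1 − 0.2405 = 0.7595 bits per channel use.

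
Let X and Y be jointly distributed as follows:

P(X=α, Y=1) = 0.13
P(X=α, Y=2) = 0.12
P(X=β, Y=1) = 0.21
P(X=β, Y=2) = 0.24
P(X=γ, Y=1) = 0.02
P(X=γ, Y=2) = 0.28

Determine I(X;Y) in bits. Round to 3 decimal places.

Marginals: p(X) = (0.2500, 0.4500, 0.3000), p(Y) = (0.3600, 0.6400).
I(X;Y) = Σ p(x,y)·log₂[p(x,y)/(p(x)p(y))].
  (α,1): 0.13·log₂(1.4444) = 0.0690
  (α,2): 0.12·log₂(0.7500) = -0.0498
  (β,1): 0.21·log₂(1.2963) = 0.0786
  (β,2): 0.24·log₂(0.8333) = -0.0631
  (γ,1): 0.02·log₂(0.1852) = -0.0487
  (γ,2): 0.28·log₂(1.4583) = 0.1524
Sum = 0.138 bits.

0.138 bits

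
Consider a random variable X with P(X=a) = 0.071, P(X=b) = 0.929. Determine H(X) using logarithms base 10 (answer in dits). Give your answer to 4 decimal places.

H(X) = −Σ p·log₁₀ p.
  −(0.071)·log₁₀(0.071) = 0.08156
  −(0.929)·log₁₀(0.929) = 0.02971
Sum: 0.08156 + 0.02971 = 0.1113 dits.

0.1113 dits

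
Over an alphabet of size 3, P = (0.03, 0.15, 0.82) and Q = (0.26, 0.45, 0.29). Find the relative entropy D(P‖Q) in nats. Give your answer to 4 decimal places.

D(P‖Q) = Σ p·ln(p/q).
  0.03·ln(0.03/0.26) = -0.06478
  0.15·ln(0.15/0.45) = -0.16479
  0.82·ln(0.82/0.29) = 0.85233
D(P‖Q) = 0.6228 nats.

0.6228 nats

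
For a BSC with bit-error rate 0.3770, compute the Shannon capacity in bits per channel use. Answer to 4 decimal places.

Binary symmetric channel: C = 1 − h₂(ε) where h₂ is the binary entropy function.
h₂(0.3770) = −0.3770·log₂0.3770 − 0.6230·log₂0.6230 = 0.9559.
C = 1 − 0.9559 = 0.0441 bits per channel use.

0.0441 bits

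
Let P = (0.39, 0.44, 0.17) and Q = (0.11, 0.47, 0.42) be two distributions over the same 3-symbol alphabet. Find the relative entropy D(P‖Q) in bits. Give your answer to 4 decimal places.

0.4484 bits

D(P‖Q) = Σ p·log₂(p/q).
  0.39·log₂(0.39/0.11) = 0.71213
  0.44·log₂(0.44/0.47) = -0.04187
  0.17·log₂(0.17/0.42) = -0.22183
D(P‖Q) = 0.4484 bits.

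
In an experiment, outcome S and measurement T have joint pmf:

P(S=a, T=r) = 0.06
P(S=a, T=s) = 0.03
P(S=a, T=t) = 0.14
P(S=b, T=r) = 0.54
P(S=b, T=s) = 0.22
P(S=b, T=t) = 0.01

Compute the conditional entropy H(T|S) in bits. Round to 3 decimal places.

1.041 bits

Chain rule: H(T|S) = H(S,T) − H(S).
Marginals: p(S) = (0.2300, 0.7700), p(T) = (0.6000, 0.2500, 0.1500).
H(S,T) = 1.8195 bits; H(S) = 0.7780 bits.
H(T|S) = 1.8195 − 0.7780 = 1.041 bits.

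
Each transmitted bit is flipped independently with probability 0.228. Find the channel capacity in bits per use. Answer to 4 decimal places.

0.2255 bits

Binary symmetric channel: C = 1 − h₂(ε) where h₂ is the binary entropy function.
h₂(0.228) = −0.228·log₂0.228 − 0.772·log₂0.772 = 0.7745.
C = 1 − 0.7745 = 0.2255 bits per channel use.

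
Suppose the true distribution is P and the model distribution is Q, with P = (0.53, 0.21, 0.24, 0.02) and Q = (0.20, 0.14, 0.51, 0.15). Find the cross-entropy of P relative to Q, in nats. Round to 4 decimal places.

H(P,Q) = −Σ p·ln q.
  −0.53·ln(0.20) = 0.85300
  −0.21·ln(0.14) = 0.41288
  −0.24·ln(0.51) = 0.16160
  −0.02·ln(0.15) = 0.03794
H(P,Q) = 1.4654 nats.

1.4654 nats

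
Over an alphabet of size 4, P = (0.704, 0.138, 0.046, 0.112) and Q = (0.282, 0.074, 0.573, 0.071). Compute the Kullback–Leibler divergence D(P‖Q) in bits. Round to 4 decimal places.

D(P‖Q) = Σ p·log₂(p/q).
  0.704·log₂(0.704/0.282) = 0.92920
  0.138·log₂(0.138/0.074) = 0.12407
  0.046·log₂(0.046/0.573) = -0.16739
  0.112·log₂(0.112/0.071) = 0.07365
D(P‖Q) = 0.9595 bits.

0.9595 bits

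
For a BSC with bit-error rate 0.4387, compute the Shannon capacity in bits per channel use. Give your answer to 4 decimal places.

Binary symmetric channel: C = 1 − h₂(ε) where h₂ is the binary entropy function.
h₂(0.4387) = −0.4387·log₂0.4387 − 0.5613·log₂0.5613 = 0.9891.
C = 1 − 0.9891 = 0.0109 bits per channel use.

0.0109 bits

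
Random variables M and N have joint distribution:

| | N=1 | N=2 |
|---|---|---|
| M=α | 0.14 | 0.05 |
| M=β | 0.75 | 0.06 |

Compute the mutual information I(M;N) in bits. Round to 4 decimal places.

Marginals: p(M) = (0.1900, 0.8100), p(N) = (0.8900, 0.1100).
I(M;N) = H(M) + H(N) − H(M,N).
H(M) = 0.7015, H(N) = 0.4999, H(M,N) = 1.1680.
I(M;N) = 0.7015 + 0.4999 − 1.1680 = 0.0334 bits.

0.0334 bits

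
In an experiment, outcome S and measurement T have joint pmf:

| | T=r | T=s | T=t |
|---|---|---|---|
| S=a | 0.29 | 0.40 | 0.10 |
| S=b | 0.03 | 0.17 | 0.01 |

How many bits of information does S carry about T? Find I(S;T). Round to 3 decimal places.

0.048 bits

Marginals: p(S) = (0.7900, 0.2100), p(T) = (0.3200, 0.5700, 0.1100).
I(S;T) = H(S) + H(T) − H(S,T).
H(S) = 0.7415, H(T) = 1.3386, H(S,T) = 2.0317.
I(S;T) = 0.7415 + 1.3386 − 2.0317 = 0.048 bits.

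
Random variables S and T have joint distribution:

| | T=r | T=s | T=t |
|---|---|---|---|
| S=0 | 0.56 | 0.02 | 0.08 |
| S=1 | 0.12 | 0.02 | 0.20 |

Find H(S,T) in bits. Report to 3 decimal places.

H(S,T) = −Σ p(x,y)·log₂ p(x,y) over all 6 cells.
  cell (0,r): −0.56·log₂0.56 = 0.4684
  cell (0,s): −0.02·log₂0.02 = 0.1129
  cell (0,t): −0.08·log₂0.08 = 0.2915
  cell (1,r): −0.12·log₂0.12 = 0.3671
  cell (1,s): −0.02·log₂0.02 = 0.1129
  cell (1,t): −0.20·log₂0.20 = 0.4644
Sum = 1.817 bits.

1.817 bits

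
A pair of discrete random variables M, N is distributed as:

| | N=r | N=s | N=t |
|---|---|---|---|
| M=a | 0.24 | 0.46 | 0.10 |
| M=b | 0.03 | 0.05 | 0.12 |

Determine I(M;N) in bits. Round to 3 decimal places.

0.131 bits

Marginals: p(M) = (0.8000, 0.2000), p(N) = (0.2700, 0.5100, 0.2200).
I(M;N) = Σ p(x,y)·log₂[p(x,y)/(p(x)p(y))].
  (a,r): 0.24·log₂(1.1111) = 0.0365
  (a,s): 0.46·log₂(1.1275) = 0.0796
  (a,t): 0.10·log₂(0.5682) = -0.0816
  (b,r): 0.03·log₂(0.5556) = -0.0254
  (b,s): 0.05·log₂(0.4902) = -0.0514
  (b,t): 0.12·log₂(2.7273) = 0.1737
Sum = 0.131 bits.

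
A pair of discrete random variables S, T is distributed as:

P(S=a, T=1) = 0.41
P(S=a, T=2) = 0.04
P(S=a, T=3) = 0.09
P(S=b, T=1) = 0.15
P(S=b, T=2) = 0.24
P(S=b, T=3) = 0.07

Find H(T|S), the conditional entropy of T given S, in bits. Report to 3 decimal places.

1.204 bits

Chain rule: H(T|S) = H(S,T) − H(S).
Marginals: p(S) = (0.5400, 0.4600), p(T) = (0.5600, 0.2800, 0.1600).
H(S,T) = 2.1990 bits; H(S) = 0.9954 bits.
H(T|S) = 2.1990 − 0.9954 = 1.204 bits.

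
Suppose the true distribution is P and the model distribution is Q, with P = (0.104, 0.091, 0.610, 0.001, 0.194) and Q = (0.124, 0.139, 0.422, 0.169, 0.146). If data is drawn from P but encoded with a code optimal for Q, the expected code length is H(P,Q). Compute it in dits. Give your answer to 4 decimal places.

H(P,Q) = −Σ p·log₁₀ q.
  −0.104·log₁₀(0.124) = 0.09428
  −0.091·log₁₀(0.139) = 0.07799
  −0.610·log₁₀(0.422) = 0.22856
  −0.001·log₁₀(0.169) = 0.00077
  −0.194·log₁₀(0.146) = 0.16212
H(P,Q) = 0.5637 dits.

0.5637 dits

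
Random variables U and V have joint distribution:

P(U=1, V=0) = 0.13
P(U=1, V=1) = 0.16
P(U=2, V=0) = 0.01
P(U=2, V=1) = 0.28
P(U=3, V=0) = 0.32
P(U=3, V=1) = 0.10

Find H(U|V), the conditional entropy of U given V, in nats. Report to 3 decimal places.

0.866 nats

Chain rule: H(U|V) = H(U,V) − H(V).
Marginals: p(U) = (0.2900, 0.2900, 0.4200), p(V) = (0.4600, 0.5400).
H(U,V) = 1.5558 nats; H(V) = 0.6899 nats.
H(U|V) = 1.5558 − 0.6899 = 0.866 nats.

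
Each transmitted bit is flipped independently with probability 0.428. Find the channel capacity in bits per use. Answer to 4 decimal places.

0.0150 bits

Binary symmetric channel: C = 1 − h₂(ε) where h₂ is the binary entropy function.
h₂(0.428) = −0.428·log₂0.428 − 0.572·log₂0.572 = 0.9850.
C = 1 − 0.9850 = 0.0150 bits per channel use.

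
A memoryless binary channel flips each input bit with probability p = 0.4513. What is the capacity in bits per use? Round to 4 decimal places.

Binary symmetric channel: C = 1 − h₂(ε) where h₂ is the binary entropy function.
h₂(0.4513) = −0.4513·log₂0.4513 − 0.5487·log₂0.5487 = 0.9931.
C = 1 − 0.9931 = 0.0069 bits per channel use.

0.0069 bits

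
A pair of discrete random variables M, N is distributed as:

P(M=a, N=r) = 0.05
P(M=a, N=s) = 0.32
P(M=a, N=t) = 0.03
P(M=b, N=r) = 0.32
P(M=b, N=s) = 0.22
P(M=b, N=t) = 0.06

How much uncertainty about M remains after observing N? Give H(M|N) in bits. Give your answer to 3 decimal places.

Marginals: p(M) = (0.4000, 0.6000), p(N) = (0.3700, 0.5400, 0.0900).
H(M|N) = Σ p(N) · H(M|N=·).
  N=r: p=0.3700, H(M|N=r) = 0.5714
  N=s: p=0.5400, H(M|N=s) = 0.9751
  N=t: p=0.0900, H(M|N=t) = 0.9183
Weighted sum = 0.821 bits.

0.821 bits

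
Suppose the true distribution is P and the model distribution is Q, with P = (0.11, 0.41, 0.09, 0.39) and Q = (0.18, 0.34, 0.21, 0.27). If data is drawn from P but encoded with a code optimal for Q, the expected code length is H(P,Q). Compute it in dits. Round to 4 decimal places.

0.5568 dits

H(P,Q) = −Σ p·log₁₀ q.
  −0.11·log₁₀(0.18) = 0.08192
  −0.41·log₁₀(0.34) = 0.19209
  −0.09·log₁₀(0.21) = 0.06100
  −0.39·log₁₀(0.27) = 0.22177
H(P,Q) = 0.5568 dits.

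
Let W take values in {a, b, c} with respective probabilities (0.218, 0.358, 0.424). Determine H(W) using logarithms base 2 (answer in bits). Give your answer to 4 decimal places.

H(W) = −Σ p·log₂ p.
  −(0.218)·log₂(0.218) = 0.47908
  −(0.358)·log₂(0.358) = 0.53054
  −(0.424)·log₂(0.424) = 0.52485
Sum: 0.47908 + 0.53054 + 0.52485 = 1.5345 bits.

1.5345 bits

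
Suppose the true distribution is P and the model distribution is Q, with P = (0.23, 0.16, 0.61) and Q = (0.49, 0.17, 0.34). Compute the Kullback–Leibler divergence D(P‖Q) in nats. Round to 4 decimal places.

D(P‖Q) = Σ p·ln(p/q).
  0.23·ln(0.23/0.49) = -0.17395
  0.16·ln(0.16/0.17) = -0.00970
  0.61·ln(0.61/0.34) = 0.35655
D(P‖Q) = 0.1729 nats.

0.1729 nats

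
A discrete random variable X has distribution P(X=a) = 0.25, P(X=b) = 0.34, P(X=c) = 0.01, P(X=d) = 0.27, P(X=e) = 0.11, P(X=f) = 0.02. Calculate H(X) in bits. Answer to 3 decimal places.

2.069 bits

H(X) = −Σ p·log₂ p.
  −(0.25)·log₂(0.25) = 0.5000
  −(0.34)·log₂(0.34) = 0.5292
  −(0.01)·log₂(0.01) = 0.0664
  −(0.27)·log₂(0.27) = 0.5100
  −(0.11)·log₂(0.11) = 0.3503
  −(0.02)·log₂(0.02) = 0.1129
Sum: 0.5000 + 0.5292 + 0.0664 + 0.5100 + 0.3503 + 0.1129 = 2.069 bits.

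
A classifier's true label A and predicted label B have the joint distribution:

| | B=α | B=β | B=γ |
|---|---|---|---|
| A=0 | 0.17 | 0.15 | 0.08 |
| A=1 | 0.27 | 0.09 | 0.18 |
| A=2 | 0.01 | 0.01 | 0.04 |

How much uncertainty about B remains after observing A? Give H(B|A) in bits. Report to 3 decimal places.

Chain rule: H(B|A) = H(A,B) − H(A).
Marginals: p(A) = (0.4000, 0.5400, 0.0600), p(B) = (0.4500, 0.2500, 0.3000).
H(A,B) = 2.7233 bits; H(A) = 1.2523 bits.
H(B|A) = 2.7233 − 1.2523 = 1.471 bits.

1.471 bits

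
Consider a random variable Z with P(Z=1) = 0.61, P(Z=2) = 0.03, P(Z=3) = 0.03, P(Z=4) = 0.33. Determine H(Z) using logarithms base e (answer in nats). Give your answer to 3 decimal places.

H(Z) = −Σ p·ln p.
  −(0.61)·ln(0.61) = 0.3015
  −(0.03)·ln(0.03) = 0.1052
  −(0.03)·ln(0.03) = 0.1052
  −(0.33)·ln(0.33) = 0.3659
Sum: 0.3015 + 0.1052 + 0.1052 + 0.3659 = 0.878 nats.

0.878 nats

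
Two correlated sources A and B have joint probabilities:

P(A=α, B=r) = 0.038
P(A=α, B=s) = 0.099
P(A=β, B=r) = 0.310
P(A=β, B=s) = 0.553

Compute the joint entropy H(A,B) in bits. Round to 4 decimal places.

1.5060 bits

H(A,B) = −Σ p(x,y)·log₂ p(x,y) over all 4 cells.
  cell (α,r): −0.038·log₂0.038 = 0.17928
  cell (α,s): −0.099·log₂0.099 = 0.33031
  cell (β,r): −0.310·log₂0.310 = 0.52379
  cell (β,s): −0.553·log₂0.553 = 0.47262
Sum = 1.5060 bits.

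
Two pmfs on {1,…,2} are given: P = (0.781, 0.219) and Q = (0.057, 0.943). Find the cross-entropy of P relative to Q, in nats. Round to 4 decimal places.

H(P,Q) = −Σ p·ln q.
  −0.781·ln(0.057) = 2.23733
  −0.219·ln(0.943) = 0.01285
H(P,Q) = 2.2502 nats.

2.2502 nats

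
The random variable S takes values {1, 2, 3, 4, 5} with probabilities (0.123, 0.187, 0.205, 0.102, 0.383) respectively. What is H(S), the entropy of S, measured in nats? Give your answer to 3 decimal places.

H(S) = −Σ p·ln p.
  −(0.123)·ln(0.123) = 0.2578
  −(0.187)·ln(0.187) = 0.3135
  −(0.205)·ln(0.205) = 0.3249
  −(0.102)·ln(0.102) = 0.2328
  −(0.383)·ln(0.383) = 0.3676
Sum: 0.2578 + 0.3135 + 0.3249 + 0.2328 + 0.3676 = 1.497 nats.

1.497 nats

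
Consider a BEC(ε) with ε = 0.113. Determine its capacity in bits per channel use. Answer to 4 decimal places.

0.8870 bits

Binary erasure channel: capacity C = 1 − ε.
C = 1 − 0.113 = 0.8870 bits per channel use.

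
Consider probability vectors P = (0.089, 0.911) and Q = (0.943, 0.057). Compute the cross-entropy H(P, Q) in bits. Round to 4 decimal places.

H(P,Q) = −Σ p·log₂ q.
  −0.089·log₂(0.943) = 0.00754
  −0.911·log₂(0.057) = 3.76507
H(P,Q) = 3.7726 bits.

3.7726 bits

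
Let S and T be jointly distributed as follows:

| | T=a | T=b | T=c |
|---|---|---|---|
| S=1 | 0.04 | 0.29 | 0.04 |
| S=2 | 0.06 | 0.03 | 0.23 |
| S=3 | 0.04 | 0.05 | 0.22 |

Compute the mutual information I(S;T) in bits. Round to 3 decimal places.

Marginals: p(S) = (0.3700, 0.3200, 0.3100), p(T) = (0.1400, 0.3700, 0.4900).
I(S;T) = H(S) + H(T) − H(S,T).
H(S) = 1.5806, H(T) = 1.4321, H(S,T) = 2.6548.
I(S;T) = 1.5806 + 1.4321 − 2.6548 = 0.358 bits.

0.358 bits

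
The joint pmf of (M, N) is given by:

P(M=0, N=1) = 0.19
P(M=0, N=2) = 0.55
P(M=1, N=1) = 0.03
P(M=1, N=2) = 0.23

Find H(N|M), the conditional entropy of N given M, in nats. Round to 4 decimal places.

Chain rule: H(N|M) = H(M,N) − H(M).
Marginals: p(M) = (0.7400, 0.2600), p(N) = (0.2200, 0.7800).
H(M,N) = 1.0876 nats; H(M) = 0.5731 nats.
H(N|M) = 1.0876 − 0.5731 = 0.5145 nats.

0.5145 nats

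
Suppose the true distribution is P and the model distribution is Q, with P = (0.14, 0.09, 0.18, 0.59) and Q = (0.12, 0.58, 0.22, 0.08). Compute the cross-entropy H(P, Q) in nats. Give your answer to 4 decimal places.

2.1086 nats

H(P,Q) = −Σ p·ln q.
  −0.14·ln(0.12) = 0.29684
  −0.09·ln(0.58) = 0.04903
  −0.18·ln(0.22) = 0.27254
  −0.59·ln(0.08) = 1.49018
H(P,Q) = 2.1086 nats.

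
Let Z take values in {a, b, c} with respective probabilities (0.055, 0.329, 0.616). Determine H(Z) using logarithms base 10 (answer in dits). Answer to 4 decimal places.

0.3577 dits

H(Z) = −Σ p·log₁₀ p.
  −(0.055)·log₁₀(0.055) = 0.06928
  −(0.329)·log₁₀(0.329) = 0.15884
  −(0.616)·log₁₀(0.616) = 0.12962
Sum: 0.06928 + 0.15884 + 0.12962 = 0.3577 dits.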